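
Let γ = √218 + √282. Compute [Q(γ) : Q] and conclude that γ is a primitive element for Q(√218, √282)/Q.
[Q(γ) : Q] = 4 (equivalently, Q(γ) = Q(√218, √282))

Obviously Q(γ) ⊆ Q(√218, √282), and [Q(√218, √282):Q] = 4 (since 218, 282 are distinct squarefree integers > 1 with 61476 not a perfect square). To show equality we compute the minimal polynomial of γ. From γ = √218 + √282: γ^2 = 218 + 2√(61476) + 282 = 500 + 2√(61476), so γ^2 - 500 = 2√(61476); squaring, (γ^2 - 500)^2 = 4·61476, i.e. γ^4 - 1000γ^2 + 250000 - 245904 = 0, i.e. γ^4 - 1000γ^2 + 4096 = 0. So γ is a root of x^4 - 1000x^2 + 4096. This polynomial is irreducible over Q: it has no rational root (each ±√218 ± √282 is irrational), and any factorization into two quadratics over Q would force √(61476) ∈ Q (pairing opposite roots) or √218, √282 ∈ Q (other pairings), all impossible. Hence [Q(γ):Q] = 4 = [Q(√218, √282):Q], so Q(γ) = Q(√218, √282).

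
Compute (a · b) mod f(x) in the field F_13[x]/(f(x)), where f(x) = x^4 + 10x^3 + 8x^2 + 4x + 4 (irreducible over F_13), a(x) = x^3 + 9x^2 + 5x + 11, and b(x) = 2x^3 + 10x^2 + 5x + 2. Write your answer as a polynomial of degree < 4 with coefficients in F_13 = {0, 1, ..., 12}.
a · b ≡ 9x^3 + 2x^2 + 10x + 12 (mod f(x))

Multiply in F_13[x]: a(x)·b(x) = (x^3 + 9x^2 + 5x + 11)·(2x^3 + 10x^2 + 5x + 2) = 2x^6 + 2x^5 + x^4 + 2x^3 + 10x^2 + 9. This has degree ≥ 4, so divide by f(x) over F_13: 2x^6 + 2x^5 + x^4 + 2x^3 + 10x^2 + 9 = (2x^2 + 8x + 9)·(x^4 + 10x^3 + 8x^2 + 4x + 4) + (9x^3 + 2x^2 + 10x + 12). Hence a·b ≡ 9x^3 + 2x^2 + 10x + 12 (mod f). (F_13[x]/(f) is a field with 13^4 = 28561 elements since f is irreducible of degree 4.)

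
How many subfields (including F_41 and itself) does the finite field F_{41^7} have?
F_{41^7} has 2 subfields

The subfields of F_{p^n} are exactly the fields F_{p^d} for d | n (each is the fixed field of the unique index-d subgroup of Gal(F_{p^n}/F_p) ≅ Z/nZ). The divisors of n = 7 are {1, 7}, giving 2 subfields: F_{41^1}, F_{41^7}.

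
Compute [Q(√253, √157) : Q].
[Q(√253, √157) : Q] = 4

[Q(√253):Q] = 2 (min poly x^2 - 253, irreducible since 253 is squarefree > 1). For the top step, suppose √157 ∈ Q(√253), say √157 = c + d√253 with c, d ∈ Q. Squaring: 157 = c^2 + 253d^2 + 2cd√253. Since √253 ∉ Q this forces 2cd = 0. If d = 0 then √157 = c ∈ Q, contradicting 157 squarefree > 1. If c = 0 then 157 = 253d^2, so 253·157 = (253d)^2 is a perfect square in Q — but 253·157 = 39721 is not a perfect square (since 253 and 157 are distinct squarefree integers). Contradiction. Hence √157 ∉ Q(√253), so x^2 - 157 stays irreducible over Q(√253) and [Q(√253, √157) : Q(√253)] = 2. By the tower law, [Q(√253, √157) : Q] = 2 · 2 = 4.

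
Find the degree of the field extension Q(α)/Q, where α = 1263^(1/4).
[Q(α):Q] = 4

α is a root of x^4 - 1263. By Eisenstein's criterion at the prime p = 3 (which divides the constant term 1263 but p^2 = 9 does not, since 1263 is squarefree), x^4 - 1263 is irreducible over Q. Hence [Q(α):Q] = 4.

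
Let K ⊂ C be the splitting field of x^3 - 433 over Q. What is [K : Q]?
[K : Q] = 6

The roots of x^3 - 433 are ∛433, ω∛433, ω^2∛433 where ω = e^(2πi/3) is a primitive cube root of unity, so K = Q(∛433, ω). Now [Q(∛433):Q] = 3 (since 433 is not a perfect cube, x^3 - 433 is irreducible) and [Q(ω):Q] = 2. Both 2 and 3 divide [K:Q], and [K:Q] ≤ 3·2 = 6, so [K:Q] = 6. (Equivalently: Q(∛433) ⊂ R but ω ∉ R, so [K : Q(∛433)] = 2.)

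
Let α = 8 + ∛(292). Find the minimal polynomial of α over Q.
m_α(x) = x^3 - 24x^2 + 192x - 804

Set β = α - 8 = ∛(292), so β^3 = 292. Then (α - 8)^3 - 292 = 0, i.e. α is a root of g(x) = (x - 8)^3 - 292 = x^3 - 24x^2 + 192x - 804. Since g(x) = h(x - 8) where h(x) = x^3 - 292, and h is irreducible over Q (because 292 is not a perfect cube, so h has no rational root, and a monic cubic with no rational root is irreducible), g is also irreducible (irreducibility is preserved under the substitution x → x - 8). Hence m_α(x) = x^3 - 24x^2 + 192x - 804.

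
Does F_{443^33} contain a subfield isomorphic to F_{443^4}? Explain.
No: F_{443^4} is not a subfield of F_{443^33}

F_{p^m} embeds in F_{p^n} iff m | n. Here 4 ∤ 33 (since 33 = 8·4 + 1 with remainder 1 ≠ 0), so F_{443^4} is not a subfield of F_{443^33}. Equivalently: if it were, the tower law would give 4 = [F_{443^4}:F_443] dividing [F_{443^33}:F_443] = 33, contradiction.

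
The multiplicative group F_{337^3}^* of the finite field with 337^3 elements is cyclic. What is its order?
|F_{337^3}^*| = 38272752

F_{337^3} has 337^3 = 38272753 elements; its multiplicative group consists of all nonzero elements, so |F_{337^3}^*| = 38272753 - 1 = 38272752. (It is cyclic since any finite subgroup of the multiplicative group of a field is cyclic.)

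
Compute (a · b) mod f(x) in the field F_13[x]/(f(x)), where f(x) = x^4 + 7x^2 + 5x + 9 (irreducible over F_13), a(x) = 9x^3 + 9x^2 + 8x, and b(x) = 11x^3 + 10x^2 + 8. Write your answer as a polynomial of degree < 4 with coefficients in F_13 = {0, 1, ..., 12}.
a · b ≡ 11x^3 + 8x^2 + 2x + 7 (mod f(x))

Multiply in F_13[x]: a(x)·b(x) = (9x^3 + 9x^2 + 8x)·(11x^3 + 10x^2 + 8) = 8x^6 + 7x^5 + 9x^4 + 9x^3 + 7x^2 + 12x. This has degree ≥ 4, so divide by f(x) over F_13: 8x^6 + 7x^5 + 9x^4 + 9x^3 + 7x^2 + 12x = (8x^2 + 7x + 5)·(x^4 + 7x^2 + 5x + 9) + (11x^3 + 8x^2 + 2x + 7). Hence a·b ≡ 11x^3 + 8x^2 + 2x + 7 (mod f). (F_13[x]/(f) is a field with 13^4 = 28561 elements since f is irreducible of degree 4.)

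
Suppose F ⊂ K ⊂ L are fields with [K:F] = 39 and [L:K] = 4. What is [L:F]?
[L:F] = 156

The tower law says that for any tower of field extensions F ⊂ K ⊂ L with finite degrees, [L:F] = [L:K] · [K:F]. Here this gives [L:F] = 4 · 39 = 156.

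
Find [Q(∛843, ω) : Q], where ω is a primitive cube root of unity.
[Q(∛843, ω) : Q] = 6

[Q(∛843):Q] = 3 (min poly x^3 - 843, irreducible since 843 is not a perfect cube). [Q(ω):Q] = 2 (min poly x^2 + x + 1). Since Q(∛843) ⊂ R and ω ∉ R, we have ω ∉ Q(∛843), so x^2 + x + 1 remains irreducible over Q(∛843) and [Q(∛843, ω) : Q(∛843)] = 2. By the tower law, [Q(∛843, ω) : Q] = 3 · 2 = 6. (In fact Q(∛843, ω) is the splitting field of x^3 - 843 over Q.)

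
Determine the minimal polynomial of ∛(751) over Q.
m_α(x) = x^3 - 751

α satisfies α^3 = 751, so x^3 - 751 annihilates α. By the rational root test, a rational root p/q (in lowest terms) of x^3 - 751 would satisfy p^3 = 751 q^3, forcing q = 1 and p^3 = 751; but 751 is not a perfect cube, contradiction. A monic cubic over Q with no rational root is irreducible (any nontrivial factorization would include a linear factor). Hence x^3 - 751 is the minimal polynomial of α, and in particular [Q(α):Q] = 3.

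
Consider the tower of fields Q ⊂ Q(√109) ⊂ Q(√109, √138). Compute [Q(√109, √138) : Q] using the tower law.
[Q(√109, √138) : Q] = 4

[Q(√109):Q] = 2 (min poly x^2 - 109, irreducible since 109 is squarefree > 1). For the top step, suppose √138 ∈ Q(√109), say √138 = c + d√109 with c, d ∈ Q. Squaring: 138 = c^2 + 109d^2 + 2cd√109. Since √109 ∉ Q this forces 2cd = 0. If d = 0 then √138 = c ∈ Q, contradicting 138 squarefree > 1. If c = 0 then 138 = 109d^2, so 109·138 = (109d)^2 is a perfect square in Q — but 109·138 = 15042 is not a perfect square (since 109 and 138 are distinct squarefree integers). Contradiction. Hence √138 ∉ Q(√109), so x^2 - 138 stays irreducible over Q(√109) and [Q(√109, √138) : Q(√109)] = 2. By the tower law, [Q(√109, √138) : Q] = 2 · 2 = 4.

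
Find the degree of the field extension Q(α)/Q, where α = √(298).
[Q(α):Q] = 2

[Q(α):Q] equals the degree of the minimal polynomial of α. Here α^2 = 298 and x^2 - 298 is irreducible (d = 298 is squarefree, ≠ 1, hence not a square), so deg(m_α) = 2. Thus [Q(α):Q] = 2.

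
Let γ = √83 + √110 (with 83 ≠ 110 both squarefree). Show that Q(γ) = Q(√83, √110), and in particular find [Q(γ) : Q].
[Q(γ) : Q] = 4 (equivalently, Q(γ) = Q(√83, √110))

Obviously Q(γ) ⊆ Q(√83, √110), and [Q(√83, √110):Q] = 4 (since 83, 110 are distinct squarefree integers > 1 with 9130 not a perfect square). To show equality we compute the minimal polynomial of γ. From γ = √83 + √110: γ^2 = 83 + 2√(9130) + 110 = 193 + 2√(9130), so γ^2 - 193 = 2√(9130); squaring, (γ^2 - 193)^2 = 4·9130, i.e. γ^4 - 386γ^2 + 37249 - 36520 = 0, i.e. γ^4 - 386γ^2 + 729 = 0. So γ is a root of x^4 - 386x^2 + 729. This polynomial is irreducible over Q: it has no rational root (each ±√83 ± √110 is irrational), and any factorization into two quadratics over Q would force √(9130) ∈ Q (pairing opposite roots) or √83, √110 ∈ Q (other pairings), all impossible. Hence [Q(γ):Q] = 4 = [Q(√83, √110):Q], so Q(γ) = Q(√83, √110).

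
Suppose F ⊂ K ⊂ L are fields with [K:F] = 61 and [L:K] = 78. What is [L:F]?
[L:F] = 4758

The tower law says that for any tower of field extensions F ⊂ K ⊂ L with finite degrees, [L:F] = [L:K] · [K:F]. Here this gives [L:F] = 78 · 61 = 4758.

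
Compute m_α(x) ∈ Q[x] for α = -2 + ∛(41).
m_α(x) = x^3 + 6x^2 + 12x - 33

Set β = α + 2 = ∛(41), so β^3 = 41. Then (α + 2)^3 - 41 = 0, i.e. α is a root of g(x) = (x + 2)^3 - 41 = x^3 + 6x^2 + 12x - 33. Since g(x) = h(x + 2) where h(x) = x^3 - 41, and h is irreducible over Q (because 41 is not a perfect cube, so h has no rational root, and a monic cubic with no rational root is irreducible), g is also irreducible (irreducibility is preserved under the substitution x → x + 2). Hence m_α(x) = x^3 + 6x^2 + 12x - 33.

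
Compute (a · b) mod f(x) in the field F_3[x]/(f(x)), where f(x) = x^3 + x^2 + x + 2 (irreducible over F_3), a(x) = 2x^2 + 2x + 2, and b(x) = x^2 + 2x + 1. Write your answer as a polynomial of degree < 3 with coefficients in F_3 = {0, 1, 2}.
a · b ≡ 2x^2 + x (mod f(x))

Multiply in F_3[x]: a(x)·b(x) = (2x^2 + 2x + 2)·(x^2 + 2x + 1) = 2x^4 + 2x^2 + 2. This has degree ≥ 3, so divide by f(x) over F_3: 2x^4 + 2x^2 + 2 = (2x + 1)·(x^3 + x^2 + x + 2) + (2x^2 + x). Hence a·b ≡ 2x^2 + x (mod f). (F_3[x]/(f) is a field with 3^3 = 27 elements since f is irreducible of degree 3.)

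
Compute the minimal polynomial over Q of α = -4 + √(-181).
m_α(x) = x^2 + 8x + 197

From α + 4 = √(-181), squaring gives (α + 4)^2 = -181, i.e. α^2 + 8α + 16 = -181, so α^2 + 8α + 197 = 0. The discriminant of x^2 + 8x + 197 is (8)^2 - 4·(197) = 64 - 788 = -724, and 4·(-181) is not a perfect square in Q since -181 is squarefree and ≠ 1. Hence x^2 + 8x + 197 is irreducible over Q and is the minimal polynomial of α.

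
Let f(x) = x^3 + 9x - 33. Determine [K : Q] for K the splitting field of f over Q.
[K : Q] = 6

By the rational root test, any rational root of the monic integer polynomial f(x) = x^3 + 9x - 33 must be an integer dividing the constant term -33, i.e. one of ±{1, 3, 11, 33}. Evaluating: f(1) = -23, f(-1) = -43, f(3) = 21, f(-3) = -87, f(11) = 1397, f(-11) = -1463, f(33) = 36201, f(-33) = -36267; none is 0, so f has no rational root and is therefore irreducible over Q (a cubic with no linear factor over a field is irreducible). For an irreducible cubic, the Galois group is A_3 or S_3 according as the discriminant disc(f) = -4a^3 - 27b^2 = -4·(9)^3 - 27·(-33)^2 = -32319 is or is not a square in Q. Here disc(f) = -32319 is not a perfect square in Q, so the Galois group of f over Q is not contained in A_3 and must be all of S_3. The splitting field has degree |S_3| = 6 over Q, so [K : Q] = 6.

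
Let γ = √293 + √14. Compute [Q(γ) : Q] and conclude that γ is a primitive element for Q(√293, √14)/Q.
[Q(γ) : Q] = 4 (equivalently, Q(γ) = Q(√293, √14))

Obviously Q(γ) ⊆ Q(√293, √14), and [Q(√293, √14):Q] = 4 (since 293, 14 are distinct squarefree integers > 1 with 4102 not a perfect square). To show equality we compute the minimal polynomial of γ. From γ = √293 + √14: γ^2 = 293 + 2√(4102) + 14 = 307 + 2√(4102), so γ^2 - 307 = 2√(4102); squaring, (γ^2 - 307)^2 = 4·4102, i.e. γ^4 - 614γ^2 + 94249 - 16408 = 0, i.e. γ^4 - 614γ^2 + 77841 = 0. So γ is a root of x^4 - 614x^2 + 77841. This polynomial is irreducible over Q: it has no rational root (each ±√293 ± √14 is irrational), and any factorization into two quadratics over Q would force √(4102) ∈ Q (pairing opposite roots) or √293, √14 ∈ Q (other pairings), all impossible. Hence [Q(γ):Q] = 4 = [Q(√293, √14):Q], so Q(γ) = Q(√293, √14).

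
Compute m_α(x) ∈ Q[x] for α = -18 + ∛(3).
m_α(x) = x^3 + 54x^2 + 972x + 5829

Set β = α + 18 = ∛(3), so β^3 = 3. Then (α + 18)^3 - 3 = 0, i.e. α is a root of g(x) = (x + 18)^3 - 3 = x^3 + 54x^2 + 972x + 5829. Since g(x) = h(x + 18) where h(x) = x^3 - 3, and h is irreducible over Q (because 3 is not a perfect cube, so h has no rational root, and a monic cubic with no rational root is irreducible), g is also irreducible (irreducibility is preserved under the substitution x → x + 18). Hence m_α(x) = x^3 + 54x^2 + 972x + 5829.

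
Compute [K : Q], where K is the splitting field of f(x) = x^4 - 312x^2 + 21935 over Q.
[K : Q] = 4

Solving the quadratic in x^2: x^2 = (312 ± √(312^2 - 4·21935))/2 = (312 ± √9604)/2 = (312 ± 98)/2, giving x^2 = 205 or x^2 = 107. So f(x) = (x^2 - 205)(x^2 - 107) and the roots of f are ±√205, ±√107. Hence the splitting field is K = Q(√205, √107). Since 205 and 107 are distinct squarefree integers > 1, their product 21935 is not a perfect square, so √107 ∉ Q(√205). By the tower law [K:Q] = [Q(√205,√107):Q(√205)] · [Q(√205):Q] = 2 · 2 = 4.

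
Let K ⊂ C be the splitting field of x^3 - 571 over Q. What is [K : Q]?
[K : Q] = 6

The roots of x^3 - 571 are ∛571, ω∛571, ω^2∛571 where ω = e^(2πi/3) is a primitive cube root of unity, so K = Q(∛571, ω). Now [Q(∛571):Q] = 3 (since 571 is not a perfect cube, x^3 - 571 is irreducible) and [Q(ω):Q] = 2. Both 2 and 3 divide [K:Q], and [K:Q] ≤ 3·2 = 6, so [K:Q] = 6. (Equivalently: Q(∛571) ⊂ R but ω ∉ R, so [K : Q(∛571)] = 2.)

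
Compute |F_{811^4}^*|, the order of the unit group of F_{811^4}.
|F_{811^4}^*| = 432596913840

F_{811^4} has 811^4 = 432596913841 elements; its multiplicative group consists of all nonzero elements, so |F_{811^4}^*| = 432596913841 - 1 = 432596913840. (It is cyclic since any finite subgroup of the multiplicative group of a field is cyclic.)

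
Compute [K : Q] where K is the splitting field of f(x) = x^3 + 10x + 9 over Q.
[K : Q] = 6

By the rational root test, any rational root of the monic integer polynomial f(x) = x^3 + 10x + 9 must be an integer dividing the constant term 9, i.e. one of ±{1, 3, 9}. Evaluating: f(1) = 20, f(-1) = -2, f(3) = 66, f(-3) = -48, f(9) = 828, f(-9) = -810; none is 0, so f has no rational root and is therefore irreducible over Q (a cubic with no linear factor over a field is irreducible). For an irreducible cubic, the Galois group is A_3 or S_3 according as the discriminant disc(f) = -4a^3 - 27b^2 = -4·(10)^3 - 27·(9)^2 = -6187 is or is not a square in Q. Here disc(f) = -6187 is not a perfect square in Q, so the Galois group of f over Q is not contained in A_3 and must be all of S_3. The splitting field has degree |S_3| = 6 over Q, so [K : Q] = 6.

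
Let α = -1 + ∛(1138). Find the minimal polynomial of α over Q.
m_α(x) = x^3 + 3x^2 + 3x - 1137

Set β = α + 1 = ∛(1138), so β^3 = 1138. Then (α + 1)^3 - 1138 = 0, i.e. α is a root of g(x) = (x + 1)^3 - 1138 = x^3 + 3x^2 + 3x - 1137. Since g(x) = h(x + 1) where h(x) = x^3 - 1138, and h is irreducible over Q (because 1138 is not a perfect cube, so h has no rational root, and a monic cubic with no rational root is irreducible), g is also irreducible (irreducibility is preserved under the substitution x → x + 1). Hence m_α(x) = x^3 + 3x^2 + 3x - 1137.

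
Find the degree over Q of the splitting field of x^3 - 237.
[K : Q] = 6

The roots of x^3 - 237 are ∛237, ω∛237, ω^2∛237 where ω = e^(2πi/3) is a primitive cube root of unity, so K = Q(∛237, ω). Now [Q(∛237):Q] = 3 (since 237 is not a perfect cube, x^3 - 237 is irreducible) and [Q(ω):Q] = 2. Both 2 and 3 divide [K:Q], and [K:Q] ≤ 3·2 = 6, so [K:Q] = 6. (Equivalently: Q(∛237) ⊂ R but ω ∉ R, so [K : Q(∛237)] = 2.)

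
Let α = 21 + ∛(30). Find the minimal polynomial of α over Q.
m_α(x) = x^3 - 63x^2 + 1323x - 9291

Set β = α - 21 = ∛(30), so β^3 = 30. Then (α - 21)^3 - 30 = 0, i.e. α is a root of g(x) = (x - 21)^3 - 30 = x^3 - 63x^2 + 1323x - 9291. Since g(x) = h(x - 21) where h(x) = x^3 - 30, and h is irreducible over Q (because 30 is not a perfect cube, so h has no rational root, and a monic cubic with no rational root is irreducible), g is also irreducible (irreducibility is preserved under the substitution x → x - 21). Hence m_α(x) = x^3 - 63x^2 + 1323x - 9291.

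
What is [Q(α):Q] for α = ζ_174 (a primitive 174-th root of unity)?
[Q(α):Q] = 56

The minimal polynomial of ζ_174 over Q is the 174-th cyclotomic polynomial Φ_174(x), which is irreducible over Q and has degree φ(174) = 56. Hence [Q(α):Q] = φ(174) = 56.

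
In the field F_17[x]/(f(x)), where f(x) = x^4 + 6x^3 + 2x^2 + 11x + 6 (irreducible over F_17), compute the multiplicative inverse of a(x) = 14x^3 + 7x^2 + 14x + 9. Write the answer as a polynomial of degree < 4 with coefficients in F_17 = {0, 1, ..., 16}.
a(x)^(-1) ≡ 9x^3 + 2x^2 + 16x + 11 (mod f(x))

Since f is irreducible over F_17, F_17[x]/(f) is a field and a(x) ≠ 0 has an inverse. Apply the extended Euclidean algorithm to f(x) and a(x) in F_17[x]: f(x) = (11x + 1)·a(x) + (11x^2 + 14);  a(x) = (9x + 13)·(11x^2 + 14) + (7x + 14);  (11x^2 + 14) = (4x + 9)·(7x + 14) + (7). The last nonzero remainder is the constant 7 = gcd(f, a) in F_17. Back-substituting through the division chain expresses 7 = s(x)·a(x) + t(x)·f(x) with s(x) ≡ 12x^3 + 14x^2 + 10x + 9 (mod f), so (12x^3 + 14x^2 + 10x + 9)·a(x) ≡ 7 (mod f). Multiplying by 7^(-1) ≡ 5 in F_17 gives a(x)^(-1) ≡ 5·(12x^3 + 14x^2 + 10x + 9) ≡ 9x^3 + 2x^2 + 16x + 11 (mod f). Check: (14x^3 + 7x^2 + 14x + 9)·(9x^3 + 2x^2 + 16x + 11) = 7x^6 + 6x^5 + 7x^4 + x^3 + 13x^2 + 9x + 14 ≡ 1 (mod x^4 + 6x^3 + 2x^2 + 11x + 6).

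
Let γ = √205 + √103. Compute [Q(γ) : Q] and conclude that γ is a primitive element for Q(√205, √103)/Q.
[Q(γ) : Q] = 4 (equivalently, Q(γ) = Q(√205, √103))

Obviously Q(γ) ⊆ Q(√205, √103), and [Q(√205, √103):Q] = 4 (since 205, 103 are distinct squarefree integers > 1 with 21115 not a perfect square). To show equality we compute the minimal polynomial of γ. From γ = √205 + √103: γ^2 = 205 + 2√(21115) + 103 = 308 + 2√(21115), so γ^2 - 308 = 2√(21115); squaring, (γ^2 - 308)^2 = 4·21115, i.e. γ^4 - 616γ^2 + 94864 - 84460 = 0, i.e. γ^4 - 616γ^2 + 10404 = 0. So γ is a root of x^4 - 616x^2 + 10404. This polynomial is irreducible over Q: it has no rational root (each ±√205 ± √103 is irrational), and any factorization into two quadratics over Q would force √(21115) ∈ Q (pairing opposite roots) or √205, √103 ∈ Q (other pairings), all impossible. Hence [Q(γ):Q] = 4 = [Q(√205, √103):Q], so Q(γ) = Q(√205, √103).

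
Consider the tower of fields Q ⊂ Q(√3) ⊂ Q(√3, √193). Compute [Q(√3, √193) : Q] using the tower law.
[Q(√3, √193) : Q] = 4

[Q(√3):Q] = 2 (min poly x^2 - 3, irreducible since 3 is squarefree > 1). For the top step, suppose √193 ∈ Q(√3), say √193 = c + d√3 with c, d ∈ Q. Squaring: 193 = c^2 + 3d^2 + 2cd√3. Since √3 ∉ Q this forces 2cd = 0. If d = 0 then √193 = c ∈ Q, contradicting 193 squarefree > 1. If c = 0 then 193 = 3d^2, so 3·193 = (3d)^2 is a perfect square in Q — but 3·193 = 579 is not a perfect square (since 3 and 193 are distinct squarefree integers). Contradiction. Hence √193 ∉ Q(√3), so x^2 - 193 stays irreducible over Q(√3) and [Q(√3, √193) : Q(√3)] = 2. By the tower law, [Q(√3, √193) : Q] = 2 · 2 = 4.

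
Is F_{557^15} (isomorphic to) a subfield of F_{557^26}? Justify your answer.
No: F_{557^15} is not a subfield of F_{557^26}

F_{p^m} embeds in F_{p^n} iff m | n. Here 15 ∤ 26 (since 26 = 1·15 + 11 with remainder 11 ≠ 0), so F_{557^15} is not a subfield of F_{557^26}. Equivalently: if it were, the tower law would give 15 = [F_{557^15}:F_557] dividing [F_{557^26}:F_557] = 26, contradiction.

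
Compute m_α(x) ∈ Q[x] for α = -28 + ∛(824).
m_α(x) = x^3 + 84x^2 + 2352x + 21128

Set β = α + 28 = ∛(824), so β^3 = 824. Then (α + 28)^3 - 824 = 0, i.e. α is a root of g(x) = (x + 28)^3 - 824 = x^3 + 84x^2 + 2352x + 21128. Since g(x) = h(x + 28) where h(x) = x^3 - 824, and h is irreducible over Q (because 824 is not a perfect cube, so h has no rational root, and a monic cubic with no rational root is irreducible), g is also irreducible (irreducibility is preserved under the substitution x → x + 28). Hence m_α(x) = x^3 + 84x^2 + 2352x + 21128.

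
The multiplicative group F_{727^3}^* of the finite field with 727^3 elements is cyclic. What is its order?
|F_{727^3}^*| = 384240582

F_{727^3} has 727^3 = 384240583 elements; its multiplicative group consists of all nonzero elements, so |F_{727^3}^*| = 384240583 - 1 = 384240582. (It is cyclic since any finite subgroup of the multiplicative group of a field is cyclic.)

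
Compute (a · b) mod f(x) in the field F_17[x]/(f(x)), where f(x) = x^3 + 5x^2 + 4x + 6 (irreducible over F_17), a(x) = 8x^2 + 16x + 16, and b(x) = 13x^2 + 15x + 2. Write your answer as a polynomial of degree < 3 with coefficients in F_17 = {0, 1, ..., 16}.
a · b ≡ 5x^2 + 8x + 11 (mod f(x))

Multiply in F_17[x]: a(x)·b(x) = (8x^2 + 16x + 16)·(13x^2 + 15x + 2) = 2x^4 + 5x^3 + 5x^2 + 15. This has degree ≥ 3, so divide by f(x) over F_17: 2x^4 + 5x^3 + 5x^2 + 15 = (2x + 12)·(x^3 + 5x^2 + 4x + 6) + (5x^2 + 8x + 11). Hence a·b ≡ 5x^2 + 8x + 11 (mod f). (F_17[x]/(f) is a field with 17^3 = 4913 elements since f is irreducible of degree 3.)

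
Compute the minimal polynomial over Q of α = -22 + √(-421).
m_α(x) = x^2 + 44x + 905

From α + 22 = √(-421), squaring gives (α + 22)^2 = -421, i.e. α^2 + 44α + 484 = -421, so α^2 + 44α + 905 = 0. The discriminant of x^2 + 44x + 905 is (44)^2 - 4·(905) = 1936 - 3620 = -1684, and 4·(-421) is not a perfect square in Q since -421 is squarefree and ≠ 1. Hence x^2 + 44x + 905 is irreducible over Q and is the minimal polynomial of α.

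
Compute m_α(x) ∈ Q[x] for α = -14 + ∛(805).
m_α(x) = x^3 + 42x^2 + 588x + 1939

Set β = α + 14 = ∛(805), so β^3 = 805. Then (α + 14)^3 - 805 = 0, i.e. α is a root of g(x) = (x + 14)^3 - 805 = x^3 + 42x^2 + 588x + 1939. Since g(x) = h(x + 14) where h(x) = x^3 - 805, and h is irreducible over Q (because 805 is not a perfect cube, so h has no rational root, and a monic cubic with no rational root is irreducible), g is also irreducible (irreducibility is preserved under the substitution x → x + 14). Hence m_α(x) = x^3 + 42x^2 + 588x + 1939.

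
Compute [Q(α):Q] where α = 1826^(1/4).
[Q(α):Q] = 4

α is a root of x^4 - 1826. By Eisenstein's criterion at the prime p = 2 (which divides the constant term 1826 but p^2 = 4 does not, since 1826 is squarefree), x^4 - 1826 is irreducible over Q. Hence [Q(α):Q] = 4.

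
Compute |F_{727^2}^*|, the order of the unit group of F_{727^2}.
|F_{727^2}^*| = 528528

F_{727^2} has 727^2 = 528529 elements; its multiplicative group consists of all nonzero elements, so |F_{727^2}^*| = 528529 - 1 = 528528. (It is cyclic since any finite subgroup of the multiplicative group of a field is cyclic.)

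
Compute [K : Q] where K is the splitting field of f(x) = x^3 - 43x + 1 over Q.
[K : Q] = 6

By the rational root test, any rational root of the monic integer polynomial f(x) = x^3 - 43x + 1 must be an integer dividing the constant term 1, i.e. one of ±{1}. Evaluating: f(1) = -41, f(-1) = 43; none is 0, so f has no rational root and is therefore irreducible over Q (a cubic with no linear factor over a field is irreducible). For an irreducible cubic, the Galois group is A_3 or S_3 according as the discriminant disc(f) = -4a^3 - 27b^2 = -4·(-43)^3 - 27·(1)^2 = 318001 is or is not a square in Q. Here disc(f) = 318001 is not a perfect square in Q, so the Galois group of f over Q is not contained in A_3 and must be all of S_3. The splitting field has degree |S_3| = 6 over Q, so [K : Q] = 6.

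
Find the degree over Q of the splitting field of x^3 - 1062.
[K : Q] = 6

The roots of x^3 - 1062 are ∛1062, ω∛1062, ω^2∛1062 where ω = e^(2πi/3) is a primitive cube root of unity, so K = Q(∛1062, ω). Now [Q(∛1062):Q] = 3 (since 1062 is not a perfect cube, x^3 - 1062 is irreducible) and [Q(ω):Q] = 2. Both 2 and 3 divide [K:Q], and [K:Q] ≤ 3·2 = 6, so [K:Q] = 6. (Equivalently: Q(∛1062) ⊂ R but ω ∉ R, so [K : Q(∛1062)] = 2.)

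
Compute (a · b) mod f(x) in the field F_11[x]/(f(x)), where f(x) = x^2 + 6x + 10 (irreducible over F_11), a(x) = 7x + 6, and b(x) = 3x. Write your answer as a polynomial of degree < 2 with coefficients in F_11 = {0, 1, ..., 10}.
a · b ≡ 2x + 10 (mod f(x))

Multiply in F_11[x]: a(x)·b(x) = (7x + 6)·(3x) = 10x^2 + 7x. This has degree ≥ 2, so divide by f(x) over F_11: 10x^2 + 7x = (10)·(x^2 + 6x + 10) + (2x + 10). Hence a·b ≡ 2x + 10 (mod f). (F_11[x]/(f) is a field with 11^2 = 121 elements since f is irreducible of degree 2.)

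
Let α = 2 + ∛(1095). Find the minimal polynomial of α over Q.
m_α(x) = x^3 - 6x^2 + 12x - 1103

Set β = α - 2 = ∛(1095), so β^3 = 1095. Then (α - 2)^3 - 1095 = 0, i.e. α is a root of g(x) = (x - 2)^3 - 1095 = x^3 - 6x^2 + 12x - 1103. Since g(x) = h(x - 2) where h(x) = x^3 - 1095, and h is irreducible over Q (because 1095 is not a perfect cube, so h has no rational root, and a monic cubic with no rational root is irreducible), g is also irreducible (irreducibility is preserved under the substitution x → x - 2). Hence m_α(x) = x^3 - 6x^2 + 12x - 1103.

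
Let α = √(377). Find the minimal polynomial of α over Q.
m_α(x) = x^2 - 377

α satisfies α^2 - 377 = 0, so x^2 - 377 annihilates α. Since d = 377 is squarefree and ≠ 1, it is not a perfect square in Q, so x^2 - 377 has no rational root and is therefore irreducible over Q (a degree-2 polynomial over a field is irreducible iff it has no root). Hence m_α(x) = x^2 - 377.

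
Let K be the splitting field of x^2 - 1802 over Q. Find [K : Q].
[K : Q] = 2

f(x) = x^2 - 1802 factors as (x - √1802)(x + √1802). The splitting field is K = Q(√1802). Since 1802 is squarefree and > 1, it is not a perfect square, so x^2 - 1802 is irreducible over Q and [Q(√1802) : Q] = 2. Hence [K : Q] = 2.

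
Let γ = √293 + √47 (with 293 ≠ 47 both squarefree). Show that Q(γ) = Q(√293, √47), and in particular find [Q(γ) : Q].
[Q(γ) : Q] = 4 (equivalently, Q(γ) = Q(√293, √47))

Obviously Q(γ) ⊆ Q(√293, √47), and [Q(√293, √47):Q] = 4 (since 293, 47 are distinct squarefree integers > 1 with 13771 not a perfect square). To show equality we compute the minimal polynomial of γ. From γ = √293 + √47: γ^2 = 293 + 2√(13771) + 47 = 340 + 2√(13771), so γ^2 - 340 = 2√(13771); squaring, (γ^2 - 340)^2 = 4·13771, i.e. γ^4 - 680γ^2 + 115600 - 55084 = 0, i.e. γ^4 - 680γ^2 + 60516 = 0. So γ is a root of x^4 - 680x^2 + 60516. This polynomial is irreducible over Q: it has no rational root (each ±√293 ± √47 is irrational), and any factorization into two quadratics over Q would force √(13771) ∈ Q (pairing opposite roots) or √293, √47 ∈ Q (other pairings), all impossible. Hence [Q(γ):Q] = 4 = [Q(√293, √47):Q], so Q(γ) = Q(√293, √47).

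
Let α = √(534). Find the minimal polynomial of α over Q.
m_α(x) = x^2 - 534

α satisfies α^2 - 534 = 0, so x^2 - 534 annihilates α. Since d = 534 is squarefree and ≠ 1, it is not a perfect square in Q, so x^2 - 534 has no rational root and is therefore irreducible over Q (a degree-2 polynomial over a field is irreducible iff it has no root). Hence m_α(x) = x^2 - 534.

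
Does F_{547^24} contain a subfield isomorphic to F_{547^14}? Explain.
No: F_{547^14} is not a subfield of F_{547^24}

F_{p^m} embeds in F_{p^n} iff m | n. Here 14 ∤ 24 (since 24 = 1·14 + 10 with remainder 10 ≠ 0), so F_{547^14} is not a subfield of F_{547^24}. Equivalently: if it were, the tower law would give 14 = [F_{547^14}:F_547] dividing [F_{547^24}:F_547] = 24, contradiction.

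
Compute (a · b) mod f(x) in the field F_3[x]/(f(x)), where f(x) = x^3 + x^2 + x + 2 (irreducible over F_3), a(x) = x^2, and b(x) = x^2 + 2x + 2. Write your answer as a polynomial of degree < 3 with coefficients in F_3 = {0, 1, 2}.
a · b ≡ 1 (mod f(x))

Multiply in F_3[x]: a(x)·b(x) = (x^2)·(x^2 + 2x + 2) = x^4 + 2x^3 + 2x^2. This has degree ≥ 3, so divide by f(x) over F_3: x^4 + 2x^3 + 2x^2 = (x + 1)·(x^3 + x^2 + x + 2) + (1). Hence a·b ≡ 1 (mod f). (F_3[x]/(f) is a field with 3^3 = 27 elements since f is irreducible of degree 3.)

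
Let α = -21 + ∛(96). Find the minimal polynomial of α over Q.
m_α(x) = x^3 + 63x^2 + 1323x + 9165

Set β = α + 21 = ∛(96), so β^3 = 96. Then (α + 21)^3 - 96 = 0, i.e. α is a root of g(x) = (x + 21)^3 - 96 = x^3 + 63x^2 + 1323x + 9165. Since g(x) = h(x + 21) where h(x) = x^3 - 96, and h is irreducible over Q (because 96 is not a perfect cube, so h has no rational root, and a monic cubic with no rational root is irreducible), g is also irreducible (irreducibility is preserved under the substitution x → x + 21). Hence m_α(x) = x^3 + 63x^2 + 1323x + 9165.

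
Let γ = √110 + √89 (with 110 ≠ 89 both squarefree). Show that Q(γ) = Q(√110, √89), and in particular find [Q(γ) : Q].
[Q(γ) : Q] = 4 (equivalently, Q(γ) = Q(√110, √89))

Obviously Q(γ) ⊆ Q(√110, √89), and [Q(√110, √89):Q] = 4 (since 110, 89 are distinct squarefree integers > 1 with 9790 not a perfect square). To show equality we compute the minimal polynomial of γ. From γ = √110 + √89: γ^2 = 110 + 2√(9790) + 89 = 199 + 2√(9790), so γ^2 - 199 = 2√(9790); squaring, (γ^2 - 199)^2 = 4·9790, i.e. γ^4 - 398γ^2 + 39601 - 39160 = 0, i.e. γ^4 - 398γ^2 + 441 = 0. So γ is a root of x^4 - 398x^2 + 441. This polynomial is irreducible over Q: it has no rational root (each ±√110 ± √89 is irrational), and any factorization into two quadratics over Q would force √(9790) ∈ Q (pairing opposite roots) or √110, √89 ∈ Q (other pairings), all impossible. Hence [Q(γ):Q] = 4 = [Q(√110, √89):Q], so Q(γ) = Q(√110, √89).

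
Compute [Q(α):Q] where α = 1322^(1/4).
[Q(α):Q] = 4

α is a root of x^4 - 1322. By Eisenstein's criterion at the prime p = 2 (which divides the constant term 1322 but p^2 = 4 does not, since 1322 is squarefree), x^4 - 1322 is irreducible over Q. Hence [Q(α):Q] = 4.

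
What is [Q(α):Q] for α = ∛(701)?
[Q(α):Q] = 3

The minimal polynomial of α is x^3 - 701, irreducible over Q since 701 is not a perfect cube (so x^3 - 701 has no rational root). Hence [Q(α):Q] = deg(m_α) = 3.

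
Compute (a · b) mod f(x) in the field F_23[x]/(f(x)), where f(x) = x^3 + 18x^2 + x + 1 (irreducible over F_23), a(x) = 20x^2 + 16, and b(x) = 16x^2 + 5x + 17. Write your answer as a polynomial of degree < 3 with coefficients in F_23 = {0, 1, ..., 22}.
a · b ≡ 13x^2 + 15x + 21 (mod f(x))

Multiply in F_23[x]: a(x)·b(x) = (20x^2 + 16)·(16x^2 + 5x + 17) = 21x^4 + 8x^3 + 21x^2 + 11x + 19. This has degree ≥ 3, so divide by f(x) over F_23: 21x^4 + 8x^3 + 21x^2 + 11x + 19 = (21x + 21)·(x^3 + 18x^2 + x + 1) + (13x^2 + 15x + 21). Hence a·b ≡ 13x^2 + 15x + 21 (mod f). (F_23[x]/(f) is a field with 23^3 = 12167 elements since f is irreducible of degree 3.)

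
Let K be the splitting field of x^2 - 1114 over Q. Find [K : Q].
[K : Q] = 2

f(x) = x^2 - 1114 factors as (x - √1114)(x + √1114). The splitting field is K = Q(√1114). Since 1114 is squarefree and > 1, it is not a perfect square, so x^2 - 1114 is irreducible over Q and [Q(√1114) : Q] = 2. Hence [K : Q] = 2.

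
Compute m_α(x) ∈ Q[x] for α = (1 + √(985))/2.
m_α(x) = x^2 - x - 246

From 2α - 1 = √(985), squaring gives (2α - 1)^2 = 985, i.e. 4α^2 - 4α + 1 = 985, so α^2 - α + (1 - 985)/4 = 0. Since 985 ≡ 1 (mod 4), (1 - 985)/4 = -246 ∈ Z. The polynomial x^2 - x - 246 has discriminant 1 - 4·(-246) = 985, which is not a perfect square in Q (d = 985 is squarefree and ≠ 1), so x^2 - x - 246 is irreducible over Q. It is the minimal polynomial of α.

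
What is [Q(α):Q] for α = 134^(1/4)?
[Q(α):Q] = 4

α is a root of x^4 - 134. By Eisenstein's criterion at the prime p = 2 (which divides the constant term 134 but p^2 = 4 does not, since 134 is squarefree), x^4 - 134 is irreducible over Q. Hence [Q(α):Q] = 4.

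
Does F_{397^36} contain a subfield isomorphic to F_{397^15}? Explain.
No: F_{397^15} is not a subfield of F_{397^36}

F_{p^m} embeds in F_{p^n} iff m | n. Here 15 ∤ 36 (since 36 = 2·15 + 6 with remainder 6 ≠ 0), so F_{397^15} is not a subfield of F_{397^36}. Equivalently: if it were, the tower law would give 15 = [F_{397^15}:F_397] dividing [F_{397^36}:F_397] = 36, contradiction.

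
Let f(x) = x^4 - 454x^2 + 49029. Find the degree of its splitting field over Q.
[K : Q] = 4

Solving the quadratic in x^2: x^2 = (454 ± √(454^2 - 4·49029))/2 = (454 ± √10000)/2 = (454 ± 100)/2, giving x^2 = 177 or x^2 = 277. So f(x) = (x^2 - 177)(x^2 - 277) and the roots of f are ±√177, ±√277. Hence the splitting field is K = Q(√177, √277). Since 177 and 277 are distinct squarefree integers > 1, their product 49029 is not a perfect square, so √277 ∉ Q(√177). By the tower law [K:Q] = [Q(√177,√277):Q(√177)] · [Q(√177):Q] = 2 · 2 = 4.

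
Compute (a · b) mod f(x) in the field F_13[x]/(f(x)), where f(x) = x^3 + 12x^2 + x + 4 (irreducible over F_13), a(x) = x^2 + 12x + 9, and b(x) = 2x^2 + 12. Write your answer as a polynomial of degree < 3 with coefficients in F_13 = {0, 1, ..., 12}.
a · b ≡ 2x^2 + 6x + 4 (mod f(x))

Multiply in F_13[x]: a(x)·b(x) = (x^2 + 12x + 9)·(2x^2 + 12) = 2x^4 + 11x^3 + 4x^2 + x + 4. This has degree ≥ 3, so divide by f(x) over F_13: 2x^4 + 11x^3 + 4x^2 + x + 4 = (2x)·(x^3 + 12x^2 + x + 4) + (2x^2 + 6x + 4). Hence a·b ≡ 2x^2 + 6x + 4 (mod f). (F_13[x]/(f) is a field with 13^3 = 2197 elements since f is irreducible of degree 3.)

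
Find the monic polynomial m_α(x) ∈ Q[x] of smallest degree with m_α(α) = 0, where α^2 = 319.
m_α(x) = x^2 - 319

α satisfies α^2 - 319 = 0, so x^2 - 319 annihilates α. Since d = 319 is squarefree and ≠ 1, it is not a perfect square in Q, so x^2 - 319 has no rational root and is therefore irreducible over Q (a degree-2 polynomial over a field is irreducible iff it has no root). Hence m_α(x) = x^2 - 319.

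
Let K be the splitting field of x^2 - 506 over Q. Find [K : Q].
[K : Q] = 2

f(x) = x^2 - 506 factors as (x - √506)(x + √506). The splitting field is K = Q(√506). Since 506 is squarefree and > 1, it is not a perfect square, so x^2 - 506 is irreducible over Q and [Q(√506) : Q] = 2. Hence [K : Q] = 2.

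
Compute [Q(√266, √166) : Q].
[Q(√266, √166) : Q] = 4

[Q(√266):Q] = 2 (min poly x^2 - 266, irreducible since 266 is squarefree > 1). For the top step, suppose √166 ∈ Q(√266), say √166 = c + d√266 with c, d ∈ Q. Squaring: 166 = c^2 + 266d^2 + 2cd√266. Since √266 ∉ Q this forces 2cd = 0. If d = 0 then √166 = c ∈ Q, contradicting 166 squarefree > 1. If c = 0 then 166 = 266d^2, so 266·166 = (266d)^2 is a perfect square in Q — but 266·166 = 44156 is not a perfect square (since 266 and 166 are distinct squarefree integers). Contradiction. Hence √166 ∉ Q(√266), so x^2 - 166 stays irreducible over Q(√266) and [Q(√266, √166) : Q(√266)] = 2. By the tower law, [Q(√266, √166) : Q] = 2 · 2 = 4.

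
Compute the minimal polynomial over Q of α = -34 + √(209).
m_α(x) = x^2 + 68x + 947

From α + 34 = √(209), squaring gives (α + 34)^2 = 209, i.e. α^2 + 68α + 1156 = 209, so α^2 + 68α + 947 = 0. The discriminant of x^2 + 68x + 947 is (68)^2 - 4·(947) = 4624 - 3788 = 836, and 4·(209) is not a perfect square in Q since 209 is squarefree and ≠ 1. Hence x^2 + 68x + 947 is irreducible over Q and is the minimal polynomial of α.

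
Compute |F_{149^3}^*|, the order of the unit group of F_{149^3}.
|F_{149^3}^*| = 3307948

F_{149^3} has 149^3 = 3307949 elements; its multiplicative group consists of all nonzero elements, so |F_{149^3}^*| = 3307949 - 1 = 3307948. (It is cyclic since any finite subgroup of the multiplicative group of a field is cyclic.)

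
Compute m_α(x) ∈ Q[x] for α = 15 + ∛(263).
m_α(x) = x^3 - 45x^2 + 675x - 3638

Set β = α - 15 = ∛(263), so β^3 = 263. Then (α - 15)^3 - 263 = 0, i.e. α is a root of g(x) = (x - 15)^3 - 263 = x^3 - 45x^2 + 675x - 3638. Since g(x) = h(x - 15) where h(x) = x^3 - 263, and h is irreducible over Q (because 263 is not a perfect cube, so h has no rational root, and a monic cubic with no rational root is irreducible), g is also irreducible (irreducibility is preserved under the substitution x → x - 15). Hence m_α(x) = x^3 - 45x^2 + 675x - 3638.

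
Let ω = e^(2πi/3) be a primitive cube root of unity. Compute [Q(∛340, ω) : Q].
[Q(∛340, ω) : Q] = 6

[Q(∛340):Q] = 3 (min poly x^3 - 340, irreducible since 340 is not a perfect cube). [Q(ω):Q] = 2 (min poly x^2 + x + 1). Since Q(∛340) ⊂ R and ω ∉ R, we have ω ∉ Q(∛340), so x^2 + x + 1 remains irreducible over Q(∛340) and [Q(∛340, ω) : Q(∛340)] = 2. By the tower law, [Q(∛340, ω) : Q] = 3 · 2 = 6. (In fact Q(∛340, ω) is the splitting field of x^3 - 340 over Q.)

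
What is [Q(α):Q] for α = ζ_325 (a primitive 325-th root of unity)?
[Q(α):Q] = 240

The minimal polynomial of ζ_325 over Q is the 325-th cyclotomic polynomial Φ_325(x), which is irreducible over Q and has degree φ(325) = 240. Hence [Q(α):Q] = φ(325) = 240.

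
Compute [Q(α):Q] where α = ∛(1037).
[Q(α):Q] = 3

The minimal polynomial of α is x^3 - 1037, irreducible over Q since 1037 is not a perfect cube (so x^3 - 1037 has no rational root). Hence [Q(α):Q] = deg(m_α) = 3.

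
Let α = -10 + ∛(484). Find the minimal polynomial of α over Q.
m_α(x) = x^3 + 30x^2 + 300x + 516

Set β = α + 10 = ∛(484), so β^3 = 484. Then (α + 10)^3 - 484 = 0, i.e. α is a root of g(x) = (x + 10)^3 - 484 = x^3 + 30x^2 + 300x + 516. Since g(x) = h(x + 10) where h(x) = x^3 - 484, and h is irreducible over Q (because 484 is not a perfect cube, so h has no rational root, and a monic cubic with no rational root is irreducible), g is also irreducible (irreducibility is preserved under the substitution x → x + 10). Hence m_α(x) = x^3 + 30x^2 + 300x + 516.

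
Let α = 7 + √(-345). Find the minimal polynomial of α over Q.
m_α(x) = x^2 - 14x + 394

From α - 7 = √(-345), squaring gives (α - 7)^2 = -345, i.e. α^2 - 14α + 49 = -345, so α^2 - 14α + 394 = 0. The discriminant of x^2 - 14x + 394 is (-14)^2 - 4·(394) = 196 - 1576 = -1380, and 4·(-345) is not a perfect square in Q since -345 is squarefree and ≠ 1. Hence x^2 - 14x + 394 is irreducible over Q and is the minimal polynomial of α.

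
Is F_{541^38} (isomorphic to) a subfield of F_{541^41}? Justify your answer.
No: F_{541^38} is not a subfield of F_{541^41}

F_{p^m} embeds in F_{p^n} iff m | n. Here 38 ∤ 41 (since 41 = 1·38 + 3 with remainder 3 ≠ 0), so F_{541^38} is not a subfield of F_{541^41}. Equivalently: if it were, the tower law would give 38 = [F_{541^38}:F_541] dividing [F_{541^41}:F_541] = 41, contradiction.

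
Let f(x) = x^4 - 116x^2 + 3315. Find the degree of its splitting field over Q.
[K : Q] = 4

Solving the quadratic in x^2: x^2 = (116 ± √(116^2 - 4·3315))/2 = (116 ± √196)/2 = (116 ± 14)/2, giving x^2 = 51 or x^2 = 65. So f(x) = (x^2 - 51)(x^2 - 65) and the roots of f are ±√51, ±√65. Hence the splitting field is K = Q(√51, √65). Since 51 and 65 are distinct squarefree integers > 1, their product 3315 is not a perfect square, so √65 ∉ Q(√51). By the tower law [K:Q] = [Q(√51,√65):Q(√51)] · [Q(√51):Q] = 2 · 2 = 4.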